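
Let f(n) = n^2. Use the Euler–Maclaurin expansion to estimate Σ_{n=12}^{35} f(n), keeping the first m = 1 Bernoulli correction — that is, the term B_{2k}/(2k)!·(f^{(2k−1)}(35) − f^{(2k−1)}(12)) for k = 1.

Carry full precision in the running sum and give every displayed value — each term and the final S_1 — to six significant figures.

Integral: ∫_12^35 x^2 dx = 13715.7.
Endpoint term: (f(12) + f(35))/2 = (144.000 + 1225.00)/2 = 684.500.
So far: 14400.2.
Correction k=1: B_{2}/2! · (f^{(1)}(35) − f^{(1)}(12)) = 1/12 · (70.0000 − 24.0000) = 3.83333.

S_1 ≈ 14404.0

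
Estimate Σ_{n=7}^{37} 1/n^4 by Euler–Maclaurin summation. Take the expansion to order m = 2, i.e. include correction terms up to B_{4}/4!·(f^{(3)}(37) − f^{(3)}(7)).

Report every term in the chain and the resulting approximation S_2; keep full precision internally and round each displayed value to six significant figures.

Integral: ∫_7^37 1/x^4 dx = 0.000965237.
Endpoint term: (f(7) + f(37))/2 = (0.000416493 + 5.33572e-07)/2 = 0.000208513.
Running total after boundary: 0.00117375.
Order-1 term: 1/12 · (-5.76835e-08 − (-0.000237996)) = 1.98282e-05.
Partial sum through k=1: 0.00119358.
Order-2 term: −1/720 · (-1.26406e-09 − (-0.000145712)) = -2.02376e-07.

S_2 ≈ 0.00119338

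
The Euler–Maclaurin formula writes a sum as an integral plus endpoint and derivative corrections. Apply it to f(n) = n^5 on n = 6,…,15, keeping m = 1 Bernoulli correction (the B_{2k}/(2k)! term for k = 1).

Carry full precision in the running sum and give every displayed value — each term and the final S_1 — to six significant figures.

S_1 ≈ 2.29479e+06

Integral: ∫_6^15 x^5 dx = 1.89066e+06.
½[f(6) + f(15)] = ½[7776.00 + 759375] = 383576.
So far: 2.27424e+06.
Order-1 term: 1/12 · (253125 − 6480.00) = 20553.8.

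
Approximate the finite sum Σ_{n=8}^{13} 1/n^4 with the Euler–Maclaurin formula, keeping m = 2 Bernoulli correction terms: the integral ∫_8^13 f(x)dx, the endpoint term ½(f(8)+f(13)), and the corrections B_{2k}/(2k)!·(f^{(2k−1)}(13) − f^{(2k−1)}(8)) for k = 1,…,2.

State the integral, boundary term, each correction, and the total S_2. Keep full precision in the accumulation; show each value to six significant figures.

S_2 ≈ 0.000648094

Integral: ∫_8^13 1/x^4 dx = 0.000499320.
Endpoint term: (f(8) + f(13))/2 = (0.000244141 + 3.50128e-05)/2 = 0.000139577.
Running total after boundary: 0.000638896.
k=1: B_{2}/(2)! × [f^{(1)}(13) − f^{(1)}(8)] = 1/12 × (-1.07732e-05 − (-0.000122070)) = 9.27476e-06.
Partial sum through k=1: 0.000648171.
k=2: B_{4}/(4)! × [f^{(3)}(13) − f^{(3)}(8)] = −1/720 × (-1.91240e-06 − (-5.72205e-05)) = -7.68168e-08.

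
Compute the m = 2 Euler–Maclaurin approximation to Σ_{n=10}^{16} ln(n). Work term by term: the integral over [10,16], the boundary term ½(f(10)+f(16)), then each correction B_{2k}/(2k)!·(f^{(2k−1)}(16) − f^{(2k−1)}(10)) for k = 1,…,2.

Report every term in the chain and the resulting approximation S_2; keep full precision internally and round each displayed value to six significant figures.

Integral: ∫_10^16 ln(x) dx = 15.3356.
Boundary: ½(f(10) + f(16)) = ½(2.30259 + 2.77259) = 2.53759.
Integral + boundary = 17.8732.
Correction k=1: B_{2}/2! · (f^{(1)}(16) − f^{(1)}(10)) = 1/12 · (0.0625000 − 0.100000) = -0.00312500.
Partial sum through k=1: 17.8700.
Correction k=2: B_{4}/4! · (f^{(3)}(16) − f^{(3)}(10)) = −1/720 · (0.000488281 − 0.00200000) = 2.09961e-06.

S_2 ≈ 17.8700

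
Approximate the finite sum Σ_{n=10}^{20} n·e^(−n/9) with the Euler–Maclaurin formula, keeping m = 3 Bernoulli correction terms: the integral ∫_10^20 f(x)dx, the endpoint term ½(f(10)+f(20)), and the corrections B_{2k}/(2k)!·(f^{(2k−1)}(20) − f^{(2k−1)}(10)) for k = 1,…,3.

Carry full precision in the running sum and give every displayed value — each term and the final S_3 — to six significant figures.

The integral term ∫_10^20 x·e^(−x/9) dx = 28.0079.
½[f(10) + f(20)] = ½[3.29193 + 2.16736] = 2.72965.
Integral + boundary = 30.7376.
Order-1 term: 1/12 · (-0.132450 − (-0.0365770)) = -0.00798940.
Running total after k=1: 30.7296.
Order-2 term: −1/720 · (0.00104057 − 0.00767665) = 9.21678e-06.
Running total after k=2: 30.7296.
Order-3 term: 1/30240 · (4.58805e-05 − 0.000195122) = -4.93523e-09.

S_3 ≈ 30.7296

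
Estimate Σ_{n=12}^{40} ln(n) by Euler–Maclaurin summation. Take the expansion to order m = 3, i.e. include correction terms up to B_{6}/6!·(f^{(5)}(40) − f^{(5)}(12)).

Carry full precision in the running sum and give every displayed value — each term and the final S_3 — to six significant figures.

Integral: ∫_12^40 ln(x) dx = 89.7363.
Endpoint term: (f(12) + f(40))/2 = (2.48491 + 3.68888)/2 = 3.08689.
Running total after boundary: 92.8232.
Correction k=1: B_{2}/2! · (f^{(1)}(40) − f^{(1)}(12)) = 1/12 · (0.0250000 − 0.0833333) = -0.00486111.
After k=1: 92.8183.
Correction k=2: B_{4}/4! · (f^{(3)}(40) − f^{(3)}(12)) = −1/720 · (3.12500e-05 − 0.00115741) = 1.56411e-06.
After k=2: 92.8183.
Correction k=3: B_{6}/6! · (f^{(5)}(40) − f^{(5)}(12)) = 1/30240 · (2.34375e-07 − 9.64506e-05) = -3.18175e-09.

S_3 ≈ 92.8183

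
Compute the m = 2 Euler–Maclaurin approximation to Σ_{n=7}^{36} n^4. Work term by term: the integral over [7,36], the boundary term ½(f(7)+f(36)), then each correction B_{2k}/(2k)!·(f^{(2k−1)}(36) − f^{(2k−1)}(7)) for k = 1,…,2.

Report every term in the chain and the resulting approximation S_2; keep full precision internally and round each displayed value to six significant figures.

Integral: ∫_7^36 x^4 dx = 1.20899e+07.
½[f(7) + f(36)] = ½[2401.00 + 1.67962e+06] = 841008.
Integral + boundary = 1.29309e+07.
Correction k=1: B_{2}/2! · (f^{(1)}(36) − f^{(1)}(7)) = 1/12 · (186624 − 1372.00) = 15437.7.
Partial sum through k=1: 1.29463e+07.
Correction k=2: B_{4}/4! · (f^{(3)}(36) − f^{(3)}(7)) = −1/720 · (864.000 − 168.000) = -0.966667.

S_2 ≈ 1.29463e+07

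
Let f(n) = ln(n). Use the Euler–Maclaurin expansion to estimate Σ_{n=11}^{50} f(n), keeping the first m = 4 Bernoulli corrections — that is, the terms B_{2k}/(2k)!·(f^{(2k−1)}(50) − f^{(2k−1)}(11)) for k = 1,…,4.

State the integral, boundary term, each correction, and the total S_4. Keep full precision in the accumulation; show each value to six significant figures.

Integral: ∫_11^50 ln(x) dx = 130.224.
Boundary: ½(f(11) + f(50)) = ½(2.39790 + 3.91202) = 3.15496.
Integral + boundary = 133.379.
k=1: B_{2}/(2)! × [f^{(1)}(50) − f^{(1)}(11)] = 1/12 × (0.0200000 − 0.0909091) = -0.00590909.
Partial sum through k=1: 133.373.
k=2: B_{4}/(4)! × [f^{(3)}(50) − f^{(3)}(11)] = −1/720 × (1.60000e-05 − 0.00150263) = 2.06476e-06.
Partial sum through k=2: 133.373.
k=3: B_{6}/(6)! × [f^{(5)}(50) − f^{(5)}(11)] = 1/30240 × (7.68000e-08 − 0.000149021) = -4.92541e-09.
Partial sum through k=3: 133.373.
k=4: B_{8}/(8)! × [f^{(7)}(50) − f^{(7)}(11)] = −1/1209600 × (9.21600e-10 − 3.69474e-05) = 3.05444e-11.

S_4 ≈ 133.373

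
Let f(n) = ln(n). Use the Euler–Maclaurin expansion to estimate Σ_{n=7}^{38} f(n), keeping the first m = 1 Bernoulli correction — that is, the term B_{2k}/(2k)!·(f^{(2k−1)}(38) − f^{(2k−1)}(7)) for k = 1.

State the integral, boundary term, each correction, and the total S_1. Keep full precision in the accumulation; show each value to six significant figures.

S_1 ≈ 96.3889

∫_7^38 ln(x) dx evaluates to 93.6069.
Boundary: ½(f(7) + f(38)) = ½(1.94591 + 3.63759) = 2.79175.
So far: 96.3987.
k=1: B_{2}/(2)! × [f^{(1)}(38) − f^{(1)}(7)] = 1/12 × (0.0263158 − 0.142857) = -0.00971178.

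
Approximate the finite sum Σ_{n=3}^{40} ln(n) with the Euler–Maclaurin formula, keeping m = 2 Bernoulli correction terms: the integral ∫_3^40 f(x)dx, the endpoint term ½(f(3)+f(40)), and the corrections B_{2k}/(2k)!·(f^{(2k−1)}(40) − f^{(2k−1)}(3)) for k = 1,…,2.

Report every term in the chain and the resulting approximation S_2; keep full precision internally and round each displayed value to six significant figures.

S_2 ≈ 109.627

∫_3^40 ln(x) dx evaluates to 107.259.
Endpoint term: (f(3) + f(40))/2 = (1.09861 + 3.68888)/2 = 2.39375.
Integral + boundary = 109.653.
k=1: B_{2}/(2)! × [f^{(1)}(40) − f^{(1)}(3)] = 1/12 × (0.0250000 − 0.333333) = -0.0256944.
Running total after k=1: 109.627.
k=2: B_{4}/(4)! × [f^{(3)}(40) − f^{(3)}(3)] = −1/720 × (3.12500e-05 − 0.0740741) = 0.000102837.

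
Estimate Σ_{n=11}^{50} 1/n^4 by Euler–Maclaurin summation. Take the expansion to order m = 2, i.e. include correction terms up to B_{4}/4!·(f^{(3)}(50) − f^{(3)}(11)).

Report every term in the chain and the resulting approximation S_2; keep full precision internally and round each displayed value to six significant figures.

The integral term ∫_11^50 1/x^4 dx = 0.000247772.
Boundary: ½(f(11) + f(50)) = ½(6.83013e-05 + 1.60000e-07) = 3.42307e-05.
Running total after boundary: 0.000282002.
k=1: B_{2}/(2)! × [f^{(1)}(50) − f^{(1)}(11)] = 1/12 × (-1.28000e-08 − (-2.48369e-05)) = 2.06867e-06.
Partial sum through k=1: 0.000284071.
k=2: B_{4}/(4)! × [f^{(3)}(50) − f^{(3)}(11)] = −1/720 × (-1.53600e-10 − (-6.15790e-06)) = -8.55242e-09.

S_2 ≈ 0.000284062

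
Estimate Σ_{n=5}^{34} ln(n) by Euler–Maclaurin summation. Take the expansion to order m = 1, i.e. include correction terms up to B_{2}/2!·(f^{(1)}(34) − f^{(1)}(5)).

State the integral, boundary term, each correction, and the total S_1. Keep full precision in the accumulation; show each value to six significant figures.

Integral: ∫_5^34 ln(x) dx = 82.8491.
½[f(5) + f(34)] = ½[1.60944 + 3.52636] = 2.56790.
So far: 85.4170.
Correction k=1: B_{2}/2! · (f^{(1)}(34) − f^{(1)}(5)) = 1/12 · (0.0294118 − 0.200000) = -0.0142157.

S_1 ≈ 85.4028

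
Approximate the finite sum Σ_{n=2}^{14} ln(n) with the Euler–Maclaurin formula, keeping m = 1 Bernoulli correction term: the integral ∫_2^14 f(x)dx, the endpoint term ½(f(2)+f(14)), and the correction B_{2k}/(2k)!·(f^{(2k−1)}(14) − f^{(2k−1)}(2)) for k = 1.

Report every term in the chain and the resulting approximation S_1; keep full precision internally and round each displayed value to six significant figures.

∫_2^14 ln(x) dx evaluates to 23.5605.
½[f(2) + f(14)] = ½[0.693147 + 2.63906] = 1.66610.
So far: 25.2266.
k=1: B_{2}/(2)! × [f^{(1)}(14) − f^{(1)}(2)] = 1/12 × (0.0714286 − 0.500000) = -0.0357143.

S_1 ≈ 25.1909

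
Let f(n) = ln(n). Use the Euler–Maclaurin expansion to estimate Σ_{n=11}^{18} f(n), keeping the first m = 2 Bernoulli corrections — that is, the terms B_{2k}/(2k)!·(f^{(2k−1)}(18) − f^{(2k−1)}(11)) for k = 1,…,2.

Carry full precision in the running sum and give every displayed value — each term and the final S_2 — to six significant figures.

The integral term ∫_11^18 ln(x) dx = 18.6498.
Boundary: ½(f(11) + f(18)) = ½(2.39790 + 2.89037) = 2.64413.
So far: 21.2940.
Order-1 term: 1/12 · (0.0555556 − 0.0909091) = -0.00294613.
Running total after k=1: 21.2910.
Order-2 term: −1/720 · (0.000342936 − 0.00150263) = 1.61069e-06.

S_2 ≈ 21.2910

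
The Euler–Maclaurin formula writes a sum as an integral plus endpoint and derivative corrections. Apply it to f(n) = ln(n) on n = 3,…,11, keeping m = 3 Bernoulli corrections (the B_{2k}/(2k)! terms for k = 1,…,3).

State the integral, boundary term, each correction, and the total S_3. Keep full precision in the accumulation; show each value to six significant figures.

∫_3^11 ln(x) dx evaluates to 15.0810.
½[f(3) + f(11)] = ½[1.09861 + 2.39790] = 1.74825.
Running total after boundary: 16.8293.
Order-1 term: 1/12 · (0.0909091 − 0.333333) = -0.0202020.
Running total after k=1: 16.8091.
Order-2 term: −1/720 · (0.00150263 − 0.0740741) = 0.000100794.
Running total after k=2: 16.8092.
Order-3 term: 1/30240 · (0.000149021 − 0.0987654) = -3.26112e-06.

S_3 ≈ 16.8092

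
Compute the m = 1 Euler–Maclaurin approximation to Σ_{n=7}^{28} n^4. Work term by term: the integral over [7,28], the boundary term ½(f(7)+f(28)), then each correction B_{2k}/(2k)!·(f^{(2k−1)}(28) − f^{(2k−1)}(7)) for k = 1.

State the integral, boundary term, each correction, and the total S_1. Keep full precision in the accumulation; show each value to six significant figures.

S_1 ≈ 3.75444e+06

Integral: ∫_7^28 x^4 dx = 3.43871e+06.
½[f(7) + f(28)] = ½[2401.00 + 614656] = 308528.
Running total after boundary: 3.74724e+06.
Correction k=1: B_{2}/2! · (f^{(1)}(28) − f^{(1)}(7)) = 1/12 · (87808.0 − 1372.00) = 7203.00.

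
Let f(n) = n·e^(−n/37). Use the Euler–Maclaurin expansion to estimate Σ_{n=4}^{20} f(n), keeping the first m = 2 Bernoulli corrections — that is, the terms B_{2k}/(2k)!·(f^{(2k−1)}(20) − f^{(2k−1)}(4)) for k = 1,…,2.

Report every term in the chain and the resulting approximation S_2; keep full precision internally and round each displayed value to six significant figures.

S_2 ≈ 140.777

Integral: ∫_4^20 x·e^(−x/37) dx = 133.202.
Endpoint term: (f(4) + f(20))/2 = (3.59012 + 11.6487)/2 = 7.61939.
Integral + boundary = 140.821.
Order-1 term: 1/12 · (0.267605 − 0.800500) = -0.0444080.
After k=1: 140.777.
Order-2 term: −1/720 · (0.00104636 − 0.00189595) = 1.17999e-06.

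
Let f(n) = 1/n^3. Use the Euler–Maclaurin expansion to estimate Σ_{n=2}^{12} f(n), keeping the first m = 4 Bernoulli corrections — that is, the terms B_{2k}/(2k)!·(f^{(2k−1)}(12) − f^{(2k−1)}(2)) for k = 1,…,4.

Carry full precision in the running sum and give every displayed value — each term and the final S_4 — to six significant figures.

S_4 ≈ 0.198807

The integral term ∫_2^12 1/x^3 dx = 0.121528.
Endpoint term: (f(2) + f(12))/2 = (0.125000 + 0.000578704)/2 = 0.0627894.
Integral + boundary = 0.184317.
k=1: B_{2}/(2)! × [f^{(1)}(12) − f^{(1)}(2)] = 1/12 × (-0.000144676 − (-0.187500)) = 0.0156129.
Partial sum through k=1: 0.199930.
k=2: B_{4}/(4)! × [f^{(3)}(12) − f^{(3)}(2)] = −1/720 × (-2.00939e-05 − (-0.937500)) = -0.00130206.
Partial sum through k=2: 0.198628.
k=3: B_{6}/(6)! × [f^{(5)}(12) − f^{(5)}(2)] = 1/30240 × (-5.86071e-06 − (-9.84375)) = 0.000325521.
Partial sum through k=3: 0.198954.
k=4: B_{8}/(8)! × [f^{(7)}(12) − f^{(7)}(2)] = −1/1209600 × (-2.93036e-06 − (-177.188)) = -0.000146484.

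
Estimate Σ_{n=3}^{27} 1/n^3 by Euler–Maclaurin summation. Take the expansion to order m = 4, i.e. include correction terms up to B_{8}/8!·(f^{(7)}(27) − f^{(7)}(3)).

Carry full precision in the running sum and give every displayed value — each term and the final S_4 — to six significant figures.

S_4 ≈ 0.0763954

∫_3^27 1/x^3 dx evaluates to 0.0548697.
Endpoint term: (f(3) + f(27))/2 = (0.0370370 + 5.08053e-05)/2 = 0.0185439.
Running total after boundary: 0.0734136.
k=1: B_{2}/(2)! × [f^{(1)}(27) − f^{(1)}(3)] = 1/12 × (-5.64503e-06 − (-0.0370370)) = 0.00308595.
Partial sum through k=1: 0.0764996.
k=2: B_{4}/(4)! × [f^{(3)}(27) − f^{(3)}(3)] = −1/720 × (-1.54870e-07 − (-0.0823045)) = -0.000114312.
Partial sum through k=2: 0.0763852.
k=3: B_{6}/(6)! × [f^{(5)}(27) − f^{(5)}(3)] = 1/30240 × (-8.92258e-09 − (-0.384088)) = 1.27013e-05.
Partial sum through k=3: 0.0763979.
k=4: B_{8}/(8)! × [f^{(7)}(27) − f^{(7)}(3)] = −1/1209600 × (-8.81242e-10 − (-3.07270)) = -2.54026e-06.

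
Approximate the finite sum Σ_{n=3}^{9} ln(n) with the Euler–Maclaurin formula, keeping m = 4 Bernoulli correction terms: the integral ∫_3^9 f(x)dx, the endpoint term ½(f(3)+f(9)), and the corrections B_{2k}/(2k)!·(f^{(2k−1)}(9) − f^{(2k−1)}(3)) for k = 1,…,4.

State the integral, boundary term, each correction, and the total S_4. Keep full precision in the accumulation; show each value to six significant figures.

S_4 ≈ 12.1087

∫_3^9 ln(x) dx evaluates to 10.4792.
Boundary: ½(f(3) + f(9)) = ½(1.09861 + 2.19722) = 1.64792.
Integral + boundary = 12.1271.
k=1: B_{2}/(2)! × [f^{(1)}(9) − f^{(1)}(3)] = 1/12 × (0.111111 − 0.333333) = -0.0185185.
Running total after k=1: 12.1086.
k=2: B_{4}/(4)! × [f^{(3)}(9) − f^{(3)}(3)] = −1/720 × (0.00274348 − 0.0740741) = 9.90703e-05.
Running total after k=2: 12.1087.
k=3: B_{6}/(6)! × [f^{(5)}(9) − f^{(5)}(3)] = 1/30240 × (0.000406442 − 0.0987654) = -3.25261e-06.
Running total after k=3: 12.1087.
k=4: B_{8}/(8)! × [f^{(7)}(9) − f^{(7)}(3)] = −1/1209600 × (0.000150534 − 0.329218) = 2.72047e-07.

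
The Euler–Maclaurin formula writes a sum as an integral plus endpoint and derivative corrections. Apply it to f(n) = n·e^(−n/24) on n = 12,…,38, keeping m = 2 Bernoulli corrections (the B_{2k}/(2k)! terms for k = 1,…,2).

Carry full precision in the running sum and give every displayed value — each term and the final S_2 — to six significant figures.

The integral term ∫_12^38 x·e^(−x/24) dx = 218.571.
Boundary: ½(f(12) + f(38)) = ½(7.27837 + 7.80101) = 7.53969.
So far: 226.111.
k=1: B_{2}/(2)! × [f^{(1)}(38) − f^{(1)}(12)] = 1/12 × (-0.119752 − 0.303265) = -0.0352515.
Partial sum through k=1: 226.076.
k=2: B_{4}/(4)! × [f^{(3)}(38) − f^{(3)}(12)] = −1/720 × (0.000504908 − 0.00263251) = 2.95500e-06.

S_2 ≈ 226.076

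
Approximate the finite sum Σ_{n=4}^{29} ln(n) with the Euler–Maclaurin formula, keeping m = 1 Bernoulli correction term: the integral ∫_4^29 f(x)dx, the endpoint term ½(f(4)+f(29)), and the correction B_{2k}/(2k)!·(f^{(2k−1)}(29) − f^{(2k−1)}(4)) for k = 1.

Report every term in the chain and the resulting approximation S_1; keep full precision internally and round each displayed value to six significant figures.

Integral: ∫_4^29 ln(x) dx = 67.1064.
Endpoint term: (f(4) + f(29))/2 = (1.38629 + 3.36730)/2 = 2.37680.
Running total after boundary: 69.4832.
k=1: B_{2}/(2)! × [f^{(1)}(29) − f^{(1)}(4)] = 1/12 × (0.0344828 − 0.250000) = -0.0179598.

S_1 ≈ 69.4652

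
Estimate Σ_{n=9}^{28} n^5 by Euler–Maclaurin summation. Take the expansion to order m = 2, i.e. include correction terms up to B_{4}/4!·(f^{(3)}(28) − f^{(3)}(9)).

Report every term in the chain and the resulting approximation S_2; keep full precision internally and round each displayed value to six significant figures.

The integral term ∫_9^28 x^5 dx = 8.02265e+07.
Endpoint term: (f(9) + f(28))/2 = (59049.0 + 1.72104e+07)/2 = 8.63471e+06.
Running total after boundary: 8.88612e+07.
Order-1 term: 1/12 · (3.07328e+06 − 32805.0) = 253373.
Running total after k=1: 8.91146e+07.
Order-2 term: −1/720 · (47040.0 − 4860.00) = -58.5833.

S_2 ≈ 8.91145e+07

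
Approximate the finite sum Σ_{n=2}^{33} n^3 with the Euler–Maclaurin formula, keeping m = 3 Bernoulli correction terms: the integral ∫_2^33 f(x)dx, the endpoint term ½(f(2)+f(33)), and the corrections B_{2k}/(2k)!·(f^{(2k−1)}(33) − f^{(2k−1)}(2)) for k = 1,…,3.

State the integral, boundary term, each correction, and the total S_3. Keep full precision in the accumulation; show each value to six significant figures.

S_3 ≈ 314720

∫_2^33 x^3 dx evaluates to 296476.
Endpoint term: (f(2) + f(33))/2 = (8.00000 + 35937.0)/2 = 17972.5.
Integral + boundary = 314449.
Order-1 term: 1/12 · (3267.00 − 12.0000) = 271.250.
Running total after k=1: 314720.
Order-2 term: −1/720 · (6.00000 − 6.00000) = 0.00000.
Running total after k=2: 314720.
Order-3 term: 1/30240 · (0.00000 − 0.00000) = 0.00000.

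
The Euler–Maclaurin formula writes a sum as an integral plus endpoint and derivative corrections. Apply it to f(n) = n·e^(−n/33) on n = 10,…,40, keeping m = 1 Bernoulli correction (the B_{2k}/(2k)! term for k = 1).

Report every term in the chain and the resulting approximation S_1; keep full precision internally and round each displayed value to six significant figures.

Integral: ∫_10^40 x·e^(−x/33) dx = 331.205.
Boundary: ½(f(10) + f(40)) = ½(7.38577 + 11.9026) = 9.64419.
So far: 340.849.
Order-1 term: 1/12 · (-0.0631199 − 0.514766) = -0.0481571.

S_1 ≈ 340.801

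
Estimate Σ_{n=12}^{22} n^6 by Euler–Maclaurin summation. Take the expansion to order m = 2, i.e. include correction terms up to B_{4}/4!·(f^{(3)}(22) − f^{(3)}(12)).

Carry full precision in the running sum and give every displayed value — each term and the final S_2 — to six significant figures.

S_2 ≈ 4.11852e+08

Integral: ∫_12^22 x^6 dx = 3.51218e+08.
Boundary: ½(f(12) + f(22)) = ½(2.98598e+06 + 1.13380e+08) = 5.81829e+07.
So far: 4.09401e+08.
Order-1 term: 1/12 · (3.09218e+07 − 1.49299e+06) = 2.45240e+06.
After k=1: 4.11853e+08.
Order-2 term: −1/720 · (1.27776e+06 − 207360) = -1486.67.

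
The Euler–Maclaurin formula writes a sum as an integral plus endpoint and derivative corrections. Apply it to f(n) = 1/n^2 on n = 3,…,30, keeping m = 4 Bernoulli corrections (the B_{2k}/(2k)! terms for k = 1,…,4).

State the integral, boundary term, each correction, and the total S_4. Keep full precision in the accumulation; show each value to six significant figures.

The integral term ∫_3^30 1/x^2 dx = 0.300000.
Boundary: ½(f(3) + f(30)) = ½(0.111111 + 0.00111111) = 0.0561111.
So far: 0.356111.
Order-1 term: 1/12 · (-7.40741e-05 − (-0.0740741)) = 0.00616667.
Running total after k=1: 0.362278.
Order-2 term: −1/720 · (-9.87654e-07 − (-0.0987654)) = -0.000137173.
Running total after k=2: 0.362141.
Order-3 term: 1/30240 · (-3.29218e-08 − (-0.329218)) = 1.08868e-05.
Running total after k=3: 0.362151.
Order-4 term: −1/1209600 · (-2.04847e-09 − (-2.04847)) = -1.69351e-06.

S_4 ≈ 0.362150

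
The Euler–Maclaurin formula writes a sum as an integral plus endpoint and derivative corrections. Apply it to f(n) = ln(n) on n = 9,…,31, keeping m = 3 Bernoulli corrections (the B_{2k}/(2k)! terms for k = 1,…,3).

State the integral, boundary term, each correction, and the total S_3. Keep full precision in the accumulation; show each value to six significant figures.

S_3 ≈ 67.4876

∫_9^31 ln(x) dx evaluates to 64.6786.
Boundary: ½(f(9) + f(31)) = ½(2.19722 + 3.43399) = 2.81561.
Running total after boundary: 67.4942.
Correction k=1: B_{2}/2! · (f^{(1)}(31) − f^{(1)}(9)) = 1/12 · (0.0322581 − 0.111111) = -0.00657109.
Running total after k=1: 67.4876.
Correction k=2: B_{4}/4! · (f^{(3)}(31) − f^{(3)}(9)) = −1/720 · (6.71344e-05 − 0.00274348) = 3.71715e-06.
Running total after k=2: 67.4876.
Correction k=3: B_{6}/6! · (f^{(5)}(31) − f^{(5)}(9)) = 1/30240 · (8.38306e-07 − 0.000406442) = -1.34128e-08.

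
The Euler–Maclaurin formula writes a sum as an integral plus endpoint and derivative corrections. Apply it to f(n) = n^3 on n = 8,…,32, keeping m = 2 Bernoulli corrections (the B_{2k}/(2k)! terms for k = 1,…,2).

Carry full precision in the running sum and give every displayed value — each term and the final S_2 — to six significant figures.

S_2 ≈ 278000

The integral term ∫_8^32 x^3 dx = 261120.
Endpoint term: (f(8) + f(32))/2 = (512.000 + 32768.0)/2 = 16640.0.
Running total after boundary: 277760.
Order-1 term: 1/12 · (3072.00 − 192.000) = 240.000.
After k=1: 278000.
Order-2 term: −1/720 · (6.00000 − 6.00000) = 0.00000.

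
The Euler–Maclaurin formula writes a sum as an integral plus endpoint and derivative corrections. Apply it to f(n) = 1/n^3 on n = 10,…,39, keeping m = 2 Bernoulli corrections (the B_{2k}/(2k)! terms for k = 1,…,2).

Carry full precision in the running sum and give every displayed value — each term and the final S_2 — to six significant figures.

∫_10^39 1/x^3 dx evaluates to 0.00467127.
½[f(10) + f(39)] = ½[0.00100000 + 1.68580e-05] = 0.000508429.
Running total after boundary: 0.00517970.
k=1: B_{2}/(2)! × [f^{(1)}(39) − f^{(1)}(10)] = 1/12 × (-1.29677e-06 − (-0.000300000)) = 2.48919e-05.
Partial sum through k=1: 0.00520459.
k=2: B_{4}/(4)! × [f^{(3)}(39) − f^{(3)}(10)] = −1/720 × (-1.70515e-08 − (-6.00000e-05)) = -8.33097e-08.

S_2 ≈ 0.00520451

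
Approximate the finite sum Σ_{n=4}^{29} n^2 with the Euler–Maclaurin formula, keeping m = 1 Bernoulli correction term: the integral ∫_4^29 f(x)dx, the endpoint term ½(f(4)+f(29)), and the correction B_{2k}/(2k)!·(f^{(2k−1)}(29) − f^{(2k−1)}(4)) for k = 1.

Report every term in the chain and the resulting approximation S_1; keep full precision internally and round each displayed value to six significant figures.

The integral term ∫_4^29 x^2 dx = 8108.33.
Endpoint term: (f(4) + f(29))/2 = (16.0000 + 841.000)/2 = 428.500.
Integral + boundary = 8536.83.
k=1: B_{2}/(2)! × [f^{(1)}(29) − f^{(1)}(4)] = 1/12 × (58.0000 − 8.00000) = 4.16667.

S_1 ≈ 8541.00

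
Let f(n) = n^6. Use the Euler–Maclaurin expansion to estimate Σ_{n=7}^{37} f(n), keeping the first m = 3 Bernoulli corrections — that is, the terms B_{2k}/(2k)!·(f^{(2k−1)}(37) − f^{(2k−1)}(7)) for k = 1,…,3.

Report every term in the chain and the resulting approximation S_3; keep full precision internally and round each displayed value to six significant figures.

Integral: ∫_7^37 x^6 dx = 1.35616e+10.
Endpoint term: (f(7) + f(37))/2 = (117649 + 2.56573e+09)/2 = 1.28292e+09.
Running total after boundary: 1.48445e+10.
k=1: B_{2}/(2)! × [f^{(1)}(37) − f^{(1)}(7)] = 1/12 × (4.16064e+08 − 100842) = 3.46636e+07.
After k=1: 1.48792e+10.
k=2: B_{4}/(4)! × [f^{(3)}(37) − f^{(3)}(7)] = −1/720 × (6.07836e+06 − 41160.0) = -8385.00.
After k=2: 1.48792e+10.
k=3: B_{6}/(6)! × [f^{(5)}(37) − f^{(5)}(7)] = 1/30240 × (26640.0 − 5040.00) = 0.714286.

S_3 ≈ 1.48792e+10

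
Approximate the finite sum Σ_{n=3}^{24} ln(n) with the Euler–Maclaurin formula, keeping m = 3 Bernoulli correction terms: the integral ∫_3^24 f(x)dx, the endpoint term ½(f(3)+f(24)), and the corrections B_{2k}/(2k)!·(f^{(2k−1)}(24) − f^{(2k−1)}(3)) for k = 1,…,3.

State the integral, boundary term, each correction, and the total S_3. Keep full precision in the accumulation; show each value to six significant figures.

Integral: ∫_3^24 ln(x) dx = 51.9775.
Endpoint term: (f(3) + f(24))/2 = (1.09861 + 3.17805)/2 = 2.13833.
Running total after boundary: 54.1158.
Order-1 term: 1/12 · (0.0416667 − 0.333333) = -0.0243056.
After k=1: 54.0915.
Order-2 term: −1/720 · (0.000144676 − 0.0740741) = 0.000102680.
After k=2: 54.0916.
Order-3 term: 1/30240 · (3.01408e-06 − 0.0987654) = -3.26595e-06.

S_3 ≈ 54.0916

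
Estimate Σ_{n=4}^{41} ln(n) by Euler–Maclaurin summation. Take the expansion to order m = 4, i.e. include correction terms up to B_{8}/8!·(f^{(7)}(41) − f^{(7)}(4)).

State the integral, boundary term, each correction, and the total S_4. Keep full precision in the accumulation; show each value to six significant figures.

S_4 ≈ 112.242

The integral term ∫_4^41 ln(x) dx = 109.711.
Endpoint term: (f(4) + f(41))/2 = (1.38629 + 3.71357)/2 = 2.54993.
So far: 112.261.
Order-1 term: 1/12 · (0.0243902 − 0.250000) = -0.0188008.
After k=1: 112.242.
Order-2 term: −1/720 · (2.90187e-05 − 0.0312500) = 4.33625e-05.
After k=2: 112.242.
Order-3 term: 1/30240 · (2.07153e-07 − 0.0234375) = -7.75043e-07.
After k=3: 112.242.
Order-4 term: −1/1209600 · (3.69697e-09 − 0.0439453) = 3.63304e-08.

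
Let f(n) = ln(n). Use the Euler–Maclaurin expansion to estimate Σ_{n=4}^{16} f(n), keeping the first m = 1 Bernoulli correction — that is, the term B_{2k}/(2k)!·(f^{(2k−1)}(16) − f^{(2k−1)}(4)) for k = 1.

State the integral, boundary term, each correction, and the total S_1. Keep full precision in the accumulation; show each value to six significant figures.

∫_4^16 ln(x) dx evaluates to 26.8162.
½[f(4) + f(16)] = ½[1.38629 + 2.77259] = 2.07944.
So far: 28.8957.
k=1: B_{2}/(2)! × [f^{(1)}(16) − f^{(1)}(4)] = 1/12 × (0.0625000 − 0.250000) = -0.0156250.

S_1 ≈ 28.8801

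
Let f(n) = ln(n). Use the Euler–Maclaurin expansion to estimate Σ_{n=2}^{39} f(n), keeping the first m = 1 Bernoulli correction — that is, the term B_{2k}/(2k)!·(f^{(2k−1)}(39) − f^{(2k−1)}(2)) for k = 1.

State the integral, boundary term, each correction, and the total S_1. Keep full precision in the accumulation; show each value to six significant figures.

S_1 ≈ 106.631

The integral term ∫_2^39 ln(x) dx = 104.493.
Boundary: ½(f(2) + f(39)) = ½(0.693147 + 3.66356) = 2.17835.
Integral + boundary = 106.671.
Correction k=1: B_{2}/2! · (f^{(1)}(39) − f^{(1)}(2)) = 1/12 · (0.0256410 − 0.500000) = -0.0395299.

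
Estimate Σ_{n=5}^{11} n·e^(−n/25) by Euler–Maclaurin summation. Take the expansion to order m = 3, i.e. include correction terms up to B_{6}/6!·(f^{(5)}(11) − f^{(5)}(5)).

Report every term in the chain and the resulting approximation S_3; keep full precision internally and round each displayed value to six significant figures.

The integral term ∫_5^11 x·e^(−x/25) dx = 34.4153.
Boundary: ½(f(5) + f(11)) = ½(4.09365 + 7.08440) = 5.58903.
Running total after boundary: 40.0043.
k=1: B_{2}/(2)! × [f^{(1)}(11) − f^{(1)}(5)] = 1/12 × (0.360660 − 0.654985) = -0.0245270.
Running total after k=1: 39.9798.
k=2: B_{4}/(4)! × [f^{(3)}(11) − f^{(3)}(5)] = −1/720 × (0.00263797 − 0.00366791) = 1.43047e-06.
Running total after k=2: 39.9798.
k=3: B_{6}/(6)! × [f^{(5)}(11) − f^{(5)}(5)] = 1/30240 × (7.51822e-06 − 1.00606e-05) = -8.40721e-11.

S_3 ≈ 39.9798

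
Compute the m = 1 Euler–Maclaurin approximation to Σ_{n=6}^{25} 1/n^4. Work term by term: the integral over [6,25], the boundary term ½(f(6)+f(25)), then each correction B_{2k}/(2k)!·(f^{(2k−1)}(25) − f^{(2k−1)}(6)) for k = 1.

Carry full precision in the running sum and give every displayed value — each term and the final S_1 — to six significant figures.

Integral: ∫_6^25 1/x^4 dx = 0.00152188.
Boundary: ½(f(6) + f(25)) = ½(0.000771605 + 2.56000e-06) = 0.000387082.
Running total after boundary: 0.00190896.
Order-1 term: 1/12 · (-4.09600e-07 − (-0.000514403)) = 4.28328e-05.

S_1 ≈ 0.00195179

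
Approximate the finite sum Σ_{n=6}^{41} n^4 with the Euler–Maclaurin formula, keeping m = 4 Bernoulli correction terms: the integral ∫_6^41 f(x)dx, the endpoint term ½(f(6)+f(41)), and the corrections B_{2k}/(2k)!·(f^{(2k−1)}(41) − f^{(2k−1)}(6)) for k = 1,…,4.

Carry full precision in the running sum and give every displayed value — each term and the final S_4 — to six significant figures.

S_4 ≈ 2.46061e+07

Integral: ∫_6^41 x^4 dx = 2.31697e+07.
Boundary: ½(f(6) + f(41)) = ½(1296.00 + 2.82576e+06) = 1.41353e+06.
Integral + boundary = 2.45832e+07.
k=1: B_{2}/(2)! × [f^{(1)}(41) − f^{(1)}(6)] = 1/12 × (275684 − 864.000) = 22901.7.
After k=1: 2.46061e+07.
k=2: B_{4}/(4)! × [f^{(3)}(41) − f^{(3)}(6)] = −1/720 × (984.000 − 144.000) = -1.16667.
After k=2: 2.46061e+07.
k=3: B_{6}/(6)! × [f^{(5)}(41) − f^{(5)}(6)] = 1/30240 × (0.00000 − 0.00000) = 0.00000.
After k=3: 2.46061e+07.
k=4: B_{8}/(8)! × [f^{(7)}(41) − f^{(7)}(6)] = −1/1209600 × (0.00000 − 0.00000) = 0.00000.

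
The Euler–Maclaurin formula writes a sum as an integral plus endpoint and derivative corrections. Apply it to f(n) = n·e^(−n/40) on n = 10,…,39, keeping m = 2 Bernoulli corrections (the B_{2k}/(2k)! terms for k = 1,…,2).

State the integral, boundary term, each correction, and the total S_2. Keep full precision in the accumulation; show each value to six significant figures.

S_2 ≈ 376.875

Integral: ∫_10^39 x·e^(−x/40) dx = 365.674.
½[f(10) + f(39)] = ½[7.78801 + 14.7105] = 11.2493.
Running total after boundary: 376.923.
Correction k=1: B_{2}/2! · (f^{(1)}(39) − f^{(1)}(10)) = 1/12 · (0.00942981 − 0.584101) = -0.0478892.
After k=1: 376.875.
Correction k=2: B_{4}/4! · (f^{(3)}(39) − f^{(3)}(10)) = −1/720 · (0.000477384 − 0.00133856) = 1.19608e-06.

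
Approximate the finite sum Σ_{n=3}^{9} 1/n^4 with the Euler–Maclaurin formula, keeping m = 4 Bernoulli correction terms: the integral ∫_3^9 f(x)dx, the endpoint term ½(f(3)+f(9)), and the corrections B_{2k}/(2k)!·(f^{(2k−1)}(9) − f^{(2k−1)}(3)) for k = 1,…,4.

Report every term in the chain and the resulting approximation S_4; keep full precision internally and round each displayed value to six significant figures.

S_4 ≈ 0.0194359

Integral: ∫_3^9 1/x^4 dx = 0.0118884.
Boundary: ½(f(3) + f(9)) = ½(0.0123457 + 0.000152416) = 0.00624905.
Integral + boundary = 0.0181375.
k=1: B_{2}/(2)! × [f^{(1)}(9) − f^{(1)}(3)] = 1/12 × (-6.77404e-05 − (-0.0164609)) = 0.00136610.
Partial sum through k=1: 0.0195036.
k=2: B_{4}/(4)! × [f^{(3)}(9) − f^{(3)}(3)] = −1/720 × (-2.50890e-05 − (-0.0548697)) = -7.61730e-05.
Partial sum through k=2: 0.0194274.
k=3: B_{6}/(6)! × [f^{(5)}(9) − f^{(5)}(3)] = 1/30240 × (-1.73455e-05 − (-0.341411)) = 1.12895e-05.
Partial sum through k=3: 0.0194387.
k=4: B_{8}/(8)! × [f^{(7)}(9) − f^{(7)}(3)] = −1/1209600 × (-1.92728e-05 − (-3.41411)) = -2.82250e-06.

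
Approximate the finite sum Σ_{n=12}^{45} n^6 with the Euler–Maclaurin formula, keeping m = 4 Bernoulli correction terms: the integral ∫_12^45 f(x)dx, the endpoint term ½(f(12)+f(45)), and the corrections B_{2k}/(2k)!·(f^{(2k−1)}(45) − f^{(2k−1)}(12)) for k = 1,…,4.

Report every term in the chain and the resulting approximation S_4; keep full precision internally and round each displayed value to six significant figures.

∫_12^45 x^6 dx evaluates to 5.33762e+10.
Boundary: ½(f(12) + f(45)) = ½(2.98598e+06 + 8.30377e+09) = 4.15338e+09.
Running total after boundary: 5.75296e+10.
k=1: B_{2}/(2)! × [f^{(1)}(45) − f^{(1)}(12)] = 1/12 × (1.10717e+09 − 1.49299e+06) = 9.21396e+07.
After k=1: 5.76217e+10.
k=2: B_{4}/(4)! × [f^{(3)}(45) − f^{(3)}(12)] = −1/720 × (1.09350e+07 − 207360) = -14899.5.
After k=2: 5.76217e+10.
k=3: B_{6}/(6)! × [f^{(5)}(45) − f^{(5)}(12)] = 1/30240 × (32400.0 − 8640.00) = 0.785714.
After k=3: 5.76217e+10.
k=4: B_{8}/(8)! × [f^{(7)}(45) − f^{(7)}(12)] = −1/1209600 × (0.00000 − 0.00000) = 0.00000.

S_4 ≈ 5.76217e+10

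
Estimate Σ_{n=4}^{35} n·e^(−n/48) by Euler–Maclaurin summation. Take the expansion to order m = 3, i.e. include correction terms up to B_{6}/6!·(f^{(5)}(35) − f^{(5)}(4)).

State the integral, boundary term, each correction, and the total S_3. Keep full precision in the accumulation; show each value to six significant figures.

The integral term ∫_4^35 x·e^(−x/48) dx = 374.905.
Boundary: ½(f(4) + f(35)) = ½(3.68018 + 16.8809) = 10.2805.
Integral + boundary = 385.185.
Correction k=1: B_{2}/2! · (f^{(1)}(35) − f^{(1)}(4)) = 1/12 · (0.130626 − 0.843374) = -0.0593957.
Running total after k=1: 385.126.
Correction k=2: B_{4}/4! · (f^{(3)}(35) − f^{(3)}(4)) = −1/720 · (0.000475368 − 0.00116470) = 9.57402e-07.
Running total after k=2: 385.126.
Correction k=3: B_{6}/6! · (f^{(5)}(35) − f^{(5)}(4)) = 1/30240 · (3.88038e-07 − 8.52147e-07) = -1.53475e-11.

S_3 ≈ 385.126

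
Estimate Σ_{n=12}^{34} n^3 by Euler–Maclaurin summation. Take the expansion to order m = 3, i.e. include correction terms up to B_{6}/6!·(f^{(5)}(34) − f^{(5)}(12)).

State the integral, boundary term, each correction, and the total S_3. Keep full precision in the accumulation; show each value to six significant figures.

S_3 ≈ 349669

∫_12^34 x^3 dx evaluates to 328900.
Endpoint term: (f(12) + f(34))/2 = (1728.00 + 39304.0)/2 = 20516.0.
Running total after boundary: 349416.
Order-1 term: 1/12 · (3468.00 − 432.000) = 253.000.
Partial sum through k=1: 349669.
Order-2 term: −1/720 · (6.00000 − 6.00000) = 0.00000.
Partial sum through k=2: 349669.
Order-3 term: 1/30240 · (0.00000 − 0.00000) = 0.00000.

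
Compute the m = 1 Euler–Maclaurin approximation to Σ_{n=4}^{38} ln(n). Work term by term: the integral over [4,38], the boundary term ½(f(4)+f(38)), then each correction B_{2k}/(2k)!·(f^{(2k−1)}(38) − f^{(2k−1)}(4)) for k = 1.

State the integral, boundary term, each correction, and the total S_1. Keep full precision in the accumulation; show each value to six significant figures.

Integral: ∫_4^38 ln(x) dx = 98.6831.
Endpoint term: (f(4) + f(38))/2 = (1.38629 + 3.63759)/2 = 2.51194.
So far: 101.195.
Order-1 term: 1/12 · (0.0263158 − 0.250000) = -0.0186404.

S_1 ≈ 101.176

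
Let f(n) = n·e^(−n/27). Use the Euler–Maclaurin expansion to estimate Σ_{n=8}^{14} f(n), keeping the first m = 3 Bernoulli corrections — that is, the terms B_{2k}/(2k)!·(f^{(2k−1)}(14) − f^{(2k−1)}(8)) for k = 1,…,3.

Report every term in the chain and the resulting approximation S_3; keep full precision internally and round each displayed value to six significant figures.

The integral term ∫_8^14 x·e^(−x/27) dx = 43.5609.
½[f(8) + f(14)] = ½[5.94854 + 8.33563] = 7.14208.
Integral + boundary = 50.7030.
k=1: B_{2}/(2)! × [f^{(1)}(14) − f^{(1)}(8)] = 1/12 × (0.286675 − 0.523251) = -0.0197147.
Partial sum through k=1: 50.6833.
k=2: B_{4}/(4)! × [f^{(3)}(14) − f^{(3)}(8)] = −1/720 × (0.00202672 − 0.00275773) = 1.01529e-06.
Partial sum through k=2: 50.6833.
k=3: B_{6}/(6)! × [f^{(5)}(14) − f^{(5)}(8)] = 1/30240 × (5.02085e-06 − 6.58120e-06) = -5.15990e-11.

S_3 ≈ 50.6833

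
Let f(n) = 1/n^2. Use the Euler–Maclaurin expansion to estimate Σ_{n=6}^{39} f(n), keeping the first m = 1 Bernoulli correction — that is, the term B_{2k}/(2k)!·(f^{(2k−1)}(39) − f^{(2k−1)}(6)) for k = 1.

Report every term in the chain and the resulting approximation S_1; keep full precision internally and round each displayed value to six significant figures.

S_1 ≈ 0.156012

The integral term ∫_6^39 1/x^2 dx = 0.141026.
Endpoint term: (f(6) + f(39))/2 = (0.0277778 + 0.000657462)/2 = 0.0142176.
So far: 0.155243.
Correction k=1: B_{2}/2! · (f^{(1)}(39) − f^{(1)}(6)) = 1/12 · (-3.37160e-05 − (-0.00925926)) = 0.000768795.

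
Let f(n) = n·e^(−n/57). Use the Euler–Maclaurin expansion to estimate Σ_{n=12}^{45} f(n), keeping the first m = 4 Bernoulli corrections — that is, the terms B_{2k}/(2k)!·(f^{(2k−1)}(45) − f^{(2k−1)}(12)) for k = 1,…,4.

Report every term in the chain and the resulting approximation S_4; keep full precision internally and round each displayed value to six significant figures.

∫_12^45 x·e^(−x/57) dx evaluates to 546.308.
Endpoint term: (f(12) + f(45))/2 = (9.72189 + 20.4338)/2 = 15.0778.
So far: 561.385.
Correction k=1: B_{2}/2! · (f^{(1)}(45) − f^{(1)}(12)) = 1/12 · (0.0955966 − 0.639598) = -0.0453335.
Running total after k=1: 561.340.
Correction k=2: B_{4}/4! · (f^{(3)}(45) − f^{(3)}(12)) = −1/720 · (0.000308946 − 0.000695572) = 5.36981e-07.
Running total after k=2: 561.340.
Correction k=3: B_{6}/6! · (f^{(5)}(45) − f^{(5)}(12)) = 1/30240 · (1.81123e-07 − 3.67585e-07) = -6.16609e-12.
Running total after k=3: 561.340.
Correction k=4: B_{8}/8! · (f^{(7)}(45) − f^{(7)}(12)) = −1/1209600 · (8.22271e-11 − 1.60382e-10) = 6.46124e-17.

S_4 ≈ 561.340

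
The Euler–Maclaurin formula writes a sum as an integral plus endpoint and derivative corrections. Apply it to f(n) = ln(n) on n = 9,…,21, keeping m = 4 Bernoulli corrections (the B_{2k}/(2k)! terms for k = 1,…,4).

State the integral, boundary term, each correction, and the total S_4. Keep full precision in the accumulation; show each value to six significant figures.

S_4 ≈ 34.7755

The integral term ∫_9^21 ln(x) dx = 32.1599.
½[f(9) + f(21)] = ½[2.19722 + 3.04452] = 2.62087.
Integral + boundary = 34.7808.
Order-1 term: 1/12 · (0.0476190 − 0.111111) = -0.00529101.
Partial sum through k=1: 34.7755.
Order-2 term: −1/720 · (0.000215959 − 0.00274348) = 3.51045e-06.
Partial sum through k=2: 34.7755.
Order-3 term: 1/30240 · (5.87645e-06 − 0.000406442) = -1.32462e-08.
Partial sum through k=3: 34.7755.
Order-4 term: −1/1209600 · (3.99758e-07 − 0.000150534) = 1.24119e-10.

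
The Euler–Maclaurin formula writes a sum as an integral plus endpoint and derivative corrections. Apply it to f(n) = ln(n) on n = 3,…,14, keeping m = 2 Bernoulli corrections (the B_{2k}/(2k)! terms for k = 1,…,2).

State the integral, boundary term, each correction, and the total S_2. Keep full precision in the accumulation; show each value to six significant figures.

Integral: ∫_3^14 ln(x) dx = 22.6510.
½[f(3) + f(14)] = ½[1.09861 + 2.63906] = 1.86883.
So far: 24.5198.
Order-1 term: 1/12 · (0.0714286 − 0.333333) = -0.0218254.
Partial sum through k=1: 24.4980.
Order-2 term: −1/720 · (0.000728863 − 0.0740741) = 0.000101868.

S_2 ≈ 24.4981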